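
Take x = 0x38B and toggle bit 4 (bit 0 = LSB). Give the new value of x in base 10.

923

x = 01110001011
bit 4 is currently 0; toggle it via x ^ (1 << 4) = x ^ 16
→ 01110011011 = 923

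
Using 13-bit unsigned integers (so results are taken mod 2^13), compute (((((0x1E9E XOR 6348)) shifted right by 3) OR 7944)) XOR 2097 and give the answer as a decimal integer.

0x1E9E = 1111010011110
6348 = 1100011001100
→ XOR → 0011001010010 = 1618
→ shifted right by 3 → 0000011001010 = 202
7944 = 1111100001000
→ OR → 1111111001010 = 8138
2097 = 0100000110001
→ XOR → 1011111111011 = 6139

6139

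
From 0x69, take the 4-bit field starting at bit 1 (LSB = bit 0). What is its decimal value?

v = 001101001
Shift right by 1: 00110100
Mask low 4 bits: 0100 = 4

4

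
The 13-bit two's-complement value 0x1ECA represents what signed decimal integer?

pattern = 1111011001010 (MSB is 1 ⇒ negative)
Invert: 0000100110101, add 1 → 0000100110110 = 310, so the value is -310.
(Equivalently: 7882 - 2^13 = 7882 - 8192 = -310.)

-310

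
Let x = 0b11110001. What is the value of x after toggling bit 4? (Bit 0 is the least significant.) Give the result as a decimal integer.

x = 11110001
bit 4 is currently 1; toggle it via x ^ (1 << 4) = x ^ 16
→ 11100001 = 225

225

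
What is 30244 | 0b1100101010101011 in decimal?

65199

30244 = 0111011000100100
b = 1100101010101011
 OR → 1111111010101111 = 65199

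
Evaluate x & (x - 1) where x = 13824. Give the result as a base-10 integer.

13312

x = 11011000000000 = 13824
x - 1 = 11010111111111
AND   = 11010000000000 = 13312
(x & (x - 1) clears the lowest set bit of x.)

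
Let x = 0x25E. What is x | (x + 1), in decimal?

607

x = 1001011110 = 606
x + 1 = 1001011111
OR    = 1001011111 = 607
(x | (x + 1) sets the lowest cleared bit.)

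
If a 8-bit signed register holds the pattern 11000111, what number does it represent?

pattern = 11000111 (MSB is 1 ⇒ negative)
Invert: 00111000, add 1 → 00111001 = 57, so the value is -57.
(Equivalently: 199 - 2^8 = 199 - 256 = -57.)

-57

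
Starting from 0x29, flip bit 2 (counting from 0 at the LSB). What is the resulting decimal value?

x = 00000101001
bit 2 is currently 0; toggle it via x ^ (1 << 2) = x ^ 4
→ 00000101101 = 45

45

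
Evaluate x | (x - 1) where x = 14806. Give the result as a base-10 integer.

x = 11100111010110 = 14806
x - 1 = 11100111010101
OR    = 11100111010111 = 14807
(x | (x - 1) sets all bits below the lowest set bit.)

14807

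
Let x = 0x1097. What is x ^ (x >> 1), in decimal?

x = 1000010010111 = 4247
x>>1 = 0100001001011
XOR  = 1100011011100 = 6364
(x ^ (x >> 1) gives the standard binary-reflected Gray code of x.)

6364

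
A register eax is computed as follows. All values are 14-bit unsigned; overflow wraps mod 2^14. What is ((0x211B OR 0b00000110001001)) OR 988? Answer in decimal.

0x211B = 10000100011011
0b00000110001001 = 00000110001001
→ OR → 10000110011011 = 8603
988 = 00001111011100
→ OR → 10001111011111 = 9183

9183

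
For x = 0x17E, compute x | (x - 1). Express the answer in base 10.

383

x = 101111110 = 382
x - 1 = 101111101
OR    = 101111111 = 383
(x | (x - 1) sets all bits below the lowest set bit.)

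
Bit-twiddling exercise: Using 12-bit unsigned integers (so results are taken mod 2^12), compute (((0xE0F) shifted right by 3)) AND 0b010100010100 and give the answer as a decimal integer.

256

0xE0F = 111000001111
→ shifted right by 3 → 000111000001 = 449
0b010100010100 = 010100010100
→ AND → 000100000000 = 256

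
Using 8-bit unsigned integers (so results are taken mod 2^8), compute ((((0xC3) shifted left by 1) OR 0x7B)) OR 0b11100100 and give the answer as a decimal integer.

255

0xC3 = 11000011
→ shifted left by 1 (mod 2^8) → 10000110 = 134
0x7B = 01111011
→ OR → 11111111 = 255
0b11100100 = 11100100
→ OR → 11111111 = 255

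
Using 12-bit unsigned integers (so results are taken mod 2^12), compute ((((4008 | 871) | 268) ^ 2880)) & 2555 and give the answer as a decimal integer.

4008 = 111110101000
871 = 001101100111
→ | → 111111101111 = 4079
268 = 000100001100
→ | → 111111101111 = 4079
2880 = 101101000000
→ ^ → 010010101111 = 1199
2555 = 100111111011
→ & → 000010101011 = 171

171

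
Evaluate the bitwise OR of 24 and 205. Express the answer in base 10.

221

24 = 00011000
205 = 11001101
 OR → 11011101 = 221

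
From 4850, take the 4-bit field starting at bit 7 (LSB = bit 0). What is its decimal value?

v = 01001011110010
Shift right by 7: 0100101
Mask low 4 bits: 0101 = 5

5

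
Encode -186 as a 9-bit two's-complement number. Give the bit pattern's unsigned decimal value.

326

186 in 9 bits: 010111010
Invert: 101000101
Add 1:  101000110 = 326
(Check: 2^9 - 186 = 512 - 186 = 326.)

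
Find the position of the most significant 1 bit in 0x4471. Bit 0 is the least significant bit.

0x4471 = 100010001110001
The topmost 1 is at position 14 (since 2^14 = 16384 ≤ 17521 < 32768).

14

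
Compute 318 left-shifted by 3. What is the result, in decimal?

2544

318 = 000100111110
shift left by 3 → 100111110000 = 2544
(equivalently, 318 × 2^3 = 318 × 8)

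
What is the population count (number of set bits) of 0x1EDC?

0x1EDC = 1111011011100
Count the 1s: 1 + 1 + 1 + 1 + 1 + 1 + 1 + 1 + 1 = 9

9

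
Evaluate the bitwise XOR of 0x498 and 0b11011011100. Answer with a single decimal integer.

0x498 = 10010011000
b = 11011011100
XOR → 01001000100 = 580

580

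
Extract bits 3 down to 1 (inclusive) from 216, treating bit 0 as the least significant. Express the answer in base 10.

4

v = 11011000
Shift right by 1: 1101100
Mask low 3 bits: 100 = 4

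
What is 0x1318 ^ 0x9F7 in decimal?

0x1318 = 1001100011000
0x9F7 = 0100111110111
XOR → 1101011101111 = 6895

6895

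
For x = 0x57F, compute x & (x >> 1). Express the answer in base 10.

x = 10101111111 = 1407
x>>1 = 01010111111
AND  = 00000111111 = 63
(x & (x >> 1) has a 1 wherever x has two consecutive 1 bits.)

63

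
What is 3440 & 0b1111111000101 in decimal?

3440 = 0110101110000
b = 1111111000101
AND → 0110101000000 = 3392

3392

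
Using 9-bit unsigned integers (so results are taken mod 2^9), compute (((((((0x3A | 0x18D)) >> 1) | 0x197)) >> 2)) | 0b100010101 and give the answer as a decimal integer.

0x3A = 000111010
0x18D = 110001101
→ | → 110111111 = 447
→ >> 1 → 011011111 = 223
0x197 = 110010111
→ | → 111011111 = 479
→ >> 2 → 001110111 = 119
0b100010101 = 100010101
→ | → 101110111 = 375

375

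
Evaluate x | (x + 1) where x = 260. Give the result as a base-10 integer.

x = 100000100 = 260
x + 1 = 100000101
OR    = 100000101 = 261
(x | (x + 1) sets the lowest cleared bit.)

261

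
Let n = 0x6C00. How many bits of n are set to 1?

0x6C00 = 110110000000000
Count the 1s: 1 + 1 + 1 + 1 = 4

4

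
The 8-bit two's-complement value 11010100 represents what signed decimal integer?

pattern = 11010100 (MSB is 1 ⇒ negative)
Invert: 00101011, add 1 → 00101100 = 44, so the value is -44.
(Equivalently: 212 - 2^8 = 212 - 256 = -44.)

-44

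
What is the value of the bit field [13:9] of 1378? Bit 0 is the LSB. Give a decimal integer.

2

v = 000010101100010
Shift right by 9: 000010
Mask low 5 bits: 00010 = 2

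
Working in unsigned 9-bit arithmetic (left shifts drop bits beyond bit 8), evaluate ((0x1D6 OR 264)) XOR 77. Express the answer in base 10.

403

0x1D6 = 111010110
264 = 100001000
→ OR → 111011110 = 478
77 = 001001101
→ XOR → 110010011 = 403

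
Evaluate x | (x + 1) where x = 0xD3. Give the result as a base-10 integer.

215

x = 11010011 = 211
x + 1 = 11010100
OR    = 11010111 = 215
(x | (x + 1) sets the lowest cleared bit.)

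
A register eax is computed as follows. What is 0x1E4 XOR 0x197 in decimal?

0x1E4 = 111100100
0x197 = 110010111
XOR → 001110011 = 115

115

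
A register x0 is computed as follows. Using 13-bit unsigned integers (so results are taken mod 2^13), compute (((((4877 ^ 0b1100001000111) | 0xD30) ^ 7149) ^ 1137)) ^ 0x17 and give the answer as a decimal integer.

4877 = 1001100001101
0b1100001000111 = 1100001000111
→ ^ → 0101101001010 = 2890
0xD30 = 0110100110000
→ | → 0111101111010 = 3962
7149 = 1101111101101
→ ^ → 1010010010111 = 5271
1137 = 0010001110001
→ ^ → 1000011100110 = 4326
0x17 = 0000000010111
→ ^ → 1000011110001 = 4337

4337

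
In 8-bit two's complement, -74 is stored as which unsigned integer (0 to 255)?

182

74 in 8 bits: 01001010
Invert: 10110101
Add 1:  10110110 = 182
(Check: 2^8 - 74 = 256 - 74 = 182.)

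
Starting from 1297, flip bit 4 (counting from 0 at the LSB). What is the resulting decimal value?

1281

x = 10100010001
bit 4 is currently 1; toggle it via x ^ (1 << 4) = x ^ 16
→ 10100000001 = 1281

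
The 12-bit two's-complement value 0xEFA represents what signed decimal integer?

-262

pattern = 111011111010 (MSB is 1 ⇒ negative)
Invert: 000100000101, add 1 → 000100000110 = 262, so the value is -262.
(Equivalently: 3834 - 2^12 = 3834 - 4096 = -262.)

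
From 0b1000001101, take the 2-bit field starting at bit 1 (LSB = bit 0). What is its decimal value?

2

v = 1000001101
Shift right by 1: 100000110
Mask low 2 bits: 10 = 2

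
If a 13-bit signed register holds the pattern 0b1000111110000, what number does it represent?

-3600

pattern = 1000111110000 (MSB is 1 ⇒ negative)
Invert: 0111000001111, add 1 → 0111000010000 = 3600, so the value is -3600.
(Equivalently: 4592 - 2^13 = 4592 - 8192 = -3600.)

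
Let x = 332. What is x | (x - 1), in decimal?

335

x = 101001100 = 332
x - 1 = 101001011
OR    = 101001111 = 335
(x | (x - 1) sets all bits below the lowest set bit.)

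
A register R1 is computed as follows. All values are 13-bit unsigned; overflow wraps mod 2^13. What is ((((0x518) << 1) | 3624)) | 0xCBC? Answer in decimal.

0x518 = 0010100011000
→ << 1 (mod 2^13) → 0101000110000 = 2608
3624 = 0111000101000
→ | → 0111000111000 = 3640
0xCBC = 0110010111100
→ | → 0111010111100 = 3772

3772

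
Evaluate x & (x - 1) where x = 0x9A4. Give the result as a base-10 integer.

x = 100110100100 = 2468
x - 1 = 100110100011
AND   = 100110100000 = 2464
(x & (x - 1) clears the lowest set bit of x.)

2464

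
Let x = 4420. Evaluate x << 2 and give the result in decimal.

4420 = 001000101000100
shift left by 2 → 100010100010000 = 17680
(equivalently, 4420 × 2^2 = 4420 × 4)

17680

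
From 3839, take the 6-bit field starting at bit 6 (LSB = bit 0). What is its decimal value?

59

v = 111011111111
Shift right by 6: 111011
Mask low 6 bits: 111011 = 59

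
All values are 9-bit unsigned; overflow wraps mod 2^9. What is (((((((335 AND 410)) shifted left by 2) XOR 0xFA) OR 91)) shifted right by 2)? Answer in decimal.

335 = 101001111
410 = 110011010
→ AND → 100001010 = 266
→ shifted left by 2 (mod 2^9) → 000101000 = 40
0xFA = 011111010
→ XOR → 011010010 = 210
91 = 001011011
→ OR → 011011011 = 219
→ shifted right by 2 → 000110110 = 54

54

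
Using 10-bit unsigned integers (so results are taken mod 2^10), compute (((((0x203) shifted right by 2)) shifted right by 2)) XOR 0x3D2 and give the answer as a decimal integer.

1010

0x203 = 1000000011
→ shifted right by 2 → 0010000000 = 128
→ shifted right by 2 → 0000100000 = 32
0x3D2 = 1111010010
→ XOR → 1111110010 = 1010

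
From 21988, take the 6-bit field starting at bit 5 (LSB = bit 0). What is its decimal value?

v = 101010111100100
Shift right by 5: 1010101111
Mask low 6 bits: 101111 = 47

47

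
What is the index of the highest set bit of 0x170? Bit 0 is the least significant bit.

0x170 = 101110000
The topmost 1 is at position 8 (since 2^8 = 256 ≤ 368 < 512).

8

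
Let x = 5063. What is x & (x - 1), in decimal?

5062

x = 1001111000111 = 5063
x - 1 = 1001111000110
AND   = 1001111000110 = 5062
(x & (x - 1) clears the lowest set bit of x.)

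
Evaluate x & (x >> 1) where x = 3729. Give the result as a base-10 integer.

x = 111010010001 = 3729
x>>1 = 011101001000
AND  = 011000000000 = 1536
(x & (x >> 1) has a 1 wherever x has two consecutive 1 bits.)

1536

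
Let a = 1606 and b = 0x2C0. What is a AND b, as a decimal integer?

576

1606 = 11001000110
0x2C0 = 01011000000
AND → 01001000000 = 576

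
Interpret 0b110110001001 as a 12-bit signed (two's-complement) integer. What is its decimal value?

-631

pattern = 110110001001 (MSB is 1 ⇒ negative)
Invert: 001001110110, add 1 → 001001110111 = 631, so the value is -631.
(Equivalently: 3465 - 2^12 = 3465 - 4096 = -631.)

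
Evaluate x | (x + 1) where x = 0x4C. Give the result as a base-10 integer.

x = 1001100 = 76
x + 1 = 1001101
OR    = 1001101 = 77
(x | (x + 1) sets the lowest cleared bit.)

77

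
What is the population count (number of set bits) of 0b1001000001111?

n = 1001000001111
Count the 1s: 1 + 1 + 1 + 1 + 1 + 1 = 6

6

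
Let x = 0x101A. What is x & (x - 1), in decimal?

4120

x = 1000000011010 = 4122
x - 1 = 1000000011001
AND   = 1000000011000 = 4120
(x & (x - 1) clears the lowest set bit of x.)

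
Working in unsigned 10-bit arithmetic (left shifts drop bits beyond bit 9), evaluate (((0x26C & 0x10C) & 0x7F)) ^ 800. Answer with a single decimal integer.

812

0x26C = 1001101100
0x10C = 0100001100
→ & → 0000001100 = 12
0x7F = 0001111111
→ & → 0000001100 = 12
800 = 1100100000
→ ^ → 1100101100 = 812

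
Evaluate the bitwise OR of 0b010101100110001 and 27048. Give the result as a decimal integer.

27577

a = 010101100110001
27048 = 110100110101000
 OR → 110101110111001 = 27577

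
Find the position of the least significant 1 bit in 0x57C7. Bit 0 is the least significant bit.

0x57C7 = 101011111000111
Trailing zeros: 0, so the lowest set bit is bit 0 (value 1).

0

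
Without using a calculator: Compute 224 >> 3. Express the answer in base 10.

28

224 = 11100000
shift right by 3 → 00011100 = 28
(equivalently, floor(224 / 8))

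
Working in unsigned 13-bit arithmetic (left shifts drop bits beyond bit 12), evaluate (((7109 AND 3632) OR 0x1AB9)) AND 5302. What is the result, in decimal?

4272

7109 = 1101111000101
3632 = 0111000110000
→ AND → 0101000000000 = 2560
0x1AB9 = 1101010111001
→ OR → 1101010111001 = 6841
5302 = 1010010110110
→ AND → 1000010110000 = 4272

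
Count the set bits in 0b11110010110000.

n = 11110010110000
Count the 1s: 1 + 1 + 1 + 1 + 1 + 1 + 1 = 7

7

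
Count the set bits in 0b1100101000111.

7

n = 1100101000111
Count the 1s: 1 + 1 + 1 + 1 + 1 + 1 + 1 = 7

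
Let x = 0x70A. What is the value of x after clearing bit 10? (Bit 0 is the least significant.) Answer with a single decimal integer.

778

x = 011100001010
bit 10 is currently 1; clear it via x & ~(1 << 10) = x & ~1024
→ 001100001010 = 778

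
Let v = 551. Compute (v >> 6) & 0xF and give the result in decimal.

8

v = 001000100111
Shift right by 6: 001000
Mask low 4 bits: 1000 = 8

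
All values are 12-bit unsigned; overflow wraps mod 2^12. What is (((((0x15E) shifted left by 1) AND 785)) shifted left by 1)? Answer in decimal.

1056

0x15E = 000101011110
→ shifted left by 1 (mod 2^12) → 001010111100 = 700
785 = 001100010001
→ AND → 001000010000 = 528
→ shifted left by 1 (mod 2^12) → 010000100000 = 1056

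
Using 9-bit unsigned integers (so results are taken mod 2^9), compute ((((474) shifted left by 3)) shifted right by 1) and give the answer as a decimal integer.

474 = 111011010
→ shifted left by 3 (mod 2^9) → 011010000 = 208
→ shifted right by 1 → 001101000 = 104

104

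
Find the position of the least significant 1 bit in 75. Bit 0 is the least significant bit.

75 = 1001011
Trailing zeros: 0, so the lowest set bit is bit 0 (value 1).

0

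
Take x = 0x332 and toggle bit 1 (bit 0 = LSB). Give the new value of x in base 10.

x = 00001100110010
bit 1 is currently 1; toggle it via x ^ (1 << 1) = x ^ 2
→ 00001100110000 = 816

816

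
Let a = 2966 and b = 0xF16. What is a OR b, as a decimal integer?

3990

2966 = 101110010110
0xF16 = 111100010110
 OR → 111110010110 = 3990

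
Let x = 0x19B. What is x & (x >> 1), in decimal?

x = 110011011 = 411
x>>1 = 011001101
AND  = 010001001 = 137
(x & (x >> 1) has a 1 wherever x has two consecutive 1 bits.)

137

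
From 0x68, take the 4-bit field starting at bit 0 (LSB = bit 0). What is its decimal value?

v = 01101000
Shift right by 0: 01101000
Mask low 4 bits: 1000 = 8

8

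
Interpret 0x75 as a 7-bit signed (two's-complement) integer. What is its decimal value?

-11

pattern = 1110101 (MSB is 1 ⇒ negative)
Invert: 0001010, add 1 → 0001011 = 11, so the value is -11.
(Equivalently: 117 - 2^7 = 117 - 128 = -11.)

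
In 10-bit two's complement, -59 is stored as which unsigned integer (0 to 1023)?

965

59 in 10 bits: 0000111011
Invert: 1111000100
Add 1:  1111000101 = 965
(Check: 2^10 - 59 = 1024 - 59 = 965.)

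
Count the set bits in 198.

198 = 11000110
Count the 1s: 1 + 1 + 1 + 1 = 4

4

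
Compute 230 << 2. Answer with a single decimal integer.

230 = 0011100110
shift left by 2 → 1110011000 = 920
(equivalently, 230 × 2^2 = 230 × 4)

920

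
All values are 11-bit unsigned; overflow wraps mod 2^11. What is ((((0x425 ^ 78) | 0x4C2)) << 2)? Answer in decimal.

940

0x425 = 10000100101
78 = 00001001110
→ ^ → 10001101011 = 1131
0x4C2 = 10011000010
→ | → 10011101011 = 1259
→ << 2 (mod 2^11) → 01110101100 = 940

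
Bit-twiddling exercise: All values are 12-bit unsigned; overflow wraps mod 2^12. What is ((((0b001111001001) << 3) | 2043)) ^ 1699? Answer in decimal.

2392

0b001111001001 = 001111001001
→ << 3 (mod 2^12) → 111001001000 = 3656
2043 = 011111111011
→ | → 111111111011 = 4091
1699 = 011010100011
→ ^ → 100101011000 = 2392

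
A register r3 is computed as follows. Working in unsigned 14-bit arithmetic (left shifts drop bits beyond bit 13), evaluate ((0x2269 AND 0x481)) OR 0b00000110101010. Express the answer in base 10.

427

0x2269 = 10001001101001
0x481 = 00010010000001
→ AND → 00000000000001 = 1
0b00000110101010 = 00000110101010
→ OR → 00000110101011 = 427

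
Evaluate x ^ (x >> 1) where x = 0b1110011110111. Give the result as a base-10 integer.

x = 1110011110111 = 7415
x>>1 = 0111001111011
XOR  = 1001010001100 = 4748
(x ^ (x >> 1) gives the standard binary-reflected Gray code of x.)

4748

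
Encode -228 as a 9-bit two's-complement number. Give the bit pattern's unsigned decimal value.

284

228 in 9 bits: 011100100
Invert: 100011011
Add 1:  100011100 = 284
(Check: 2^9 - 228 = 512 - 228 = 284.)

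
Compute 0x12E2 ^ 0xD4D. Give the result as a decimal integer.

0x12E2 = 1001011100010
0xD4D = 0110101001101
XOR → 1111110101111 = 8111

8111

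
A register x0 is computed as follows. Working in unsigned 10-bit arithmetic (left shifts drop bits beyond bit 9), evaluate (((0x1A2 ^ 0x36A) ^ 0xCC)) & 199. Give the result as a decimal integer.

0x1A2 = 0110100010
0x36A = 1101101010
→ ^ → 1011001000 = 712
0xCC = 0011001100
→ ^ → 1000000100 = 516
199 = 0011000111
→ & → 0000000100 = 4

4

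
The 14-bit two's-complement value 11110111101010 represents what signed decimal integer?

pattern = 11110111101010 (MSB is 1 ⇒ negative)
Invert: 00001000010101, add 1 → 00001000010110 = 534, so the value is -534.
(Equivalently: 15850 - 2^14 = 15850 - 16384 = -534.)

-534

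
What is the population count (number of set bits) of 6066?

6066 = 1011110110010
Count the 1s: 1 + 1 + 1 + 1 + 1 + 1 + 1 + 1 = 8

8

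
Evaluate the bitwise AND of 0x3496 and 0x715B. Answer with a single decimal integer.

0x3496 = 011010010010110
0x715B = 111000101011011
AND → 011000000010010 = 12306

12306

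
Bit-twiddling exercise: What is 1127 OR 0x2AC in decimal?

1127 = 10001100111
0x2AC = 01010101100
 OR → 11011101111 = 1775

1775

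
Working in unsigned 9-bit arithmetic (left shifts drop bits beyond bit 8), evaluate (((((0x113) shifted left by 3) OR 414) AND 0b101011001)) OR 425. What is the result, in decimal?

0x113 = 100010011
→ shifted left by 3 (mod 2^9) → 010011000 = 152
414 = 110011110
→ OR → 110011110 = 414
0b101011001 = 101011001
→ AND → 100011000 = 280
425 = 110101001
→ OR → 110111001 = 441

441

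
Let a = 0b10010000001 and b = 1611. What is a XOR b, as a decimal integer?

714

a = 10010000001
1611 = 11001001011
XOR → 01011001010 = 714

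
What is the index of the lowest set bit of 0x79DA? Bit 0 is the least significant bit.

0x79DA = 111100111011010
Trailing zeros: 1, so the lowest set bit is bit 1 (value 2).

1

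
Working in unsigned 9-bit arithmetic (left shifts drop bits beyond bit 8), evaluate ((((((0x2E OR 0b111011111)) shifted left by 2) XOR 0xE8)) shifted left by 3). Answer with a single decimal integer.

0x2E = 000101110
0b111011111 = 111011111
→ OR → 111111111 = 511
→ shifted left by 2 (mod 2^9) → 111111100 = 508
0xE8 = 011101000
→ XOR → 100010100 = 276
→ shifted left by 3 (mod 2^9) → 010100000 = 160

160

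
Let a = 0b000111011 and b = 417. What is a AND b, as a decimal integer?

33

a = 000111011
417 = 110100001
AND → 000100001 = 33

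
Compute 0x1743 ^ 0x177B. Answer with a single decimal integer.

0x1743 = 1011101000011
0x177B = 1011101111011
XOR → 0000000111000 = 56

56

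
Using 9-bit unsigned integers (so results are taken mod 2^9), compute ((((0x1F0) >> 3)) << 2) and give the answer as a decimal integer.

0x1F0 = 111110000
→ >> 3 → 000111110 = 62
→ << 2 (mod 2^9) → 011111000 = 248

248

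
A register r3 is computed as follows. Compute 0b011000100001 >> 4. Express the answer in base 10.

98

x = 11000100001
shift right by 4 → 00001100010 = 98
(equivalently, floor(1569 / 16))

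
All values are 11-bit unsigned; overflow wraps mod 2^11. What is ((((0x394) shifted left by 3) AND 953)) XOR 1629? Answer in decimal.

1789

0x394 = 01110010100
→ shifted left by 3 (mod 2^11) → 10010100000 = 1184
953 = 01110111001
→ AND → 00010100000 = 160
1629 = 11001011101
→ XOR → 11011111101 = 1789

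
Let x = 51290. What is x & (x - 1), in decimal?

51288

x = 1100100001011010 = 51290
x - 1 = 1100100001011001
AND   = 1100100001011000 = 51288
(x & (x - 1) clears the lowest set bit of x.)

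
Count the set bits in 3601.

3601 = 111000010001
Count the 1s: 1 + 1 + 1 + 1 + 1 = 5

5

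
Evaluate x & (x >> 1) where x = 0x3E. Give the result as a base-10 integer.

30

x = 111110 = 62
x>>1 = 011111
AND  = 011110 = 30
(x & (x >> 1) has a 1 wherever x has two consecutive 1 bits.)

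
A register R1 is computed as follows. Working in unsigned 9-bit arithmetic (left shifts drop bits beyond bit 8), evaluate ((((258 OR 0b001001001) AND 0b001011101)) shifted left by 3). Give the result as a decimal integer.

258 = 100000010
0b001001001 = 001001001
→ OR → 101001011 = 331
0b001011101 = 001011101
→ AND → 001001001 = 73
→ shifted left by 3 (mod 2^9) → 001001000 = 72

72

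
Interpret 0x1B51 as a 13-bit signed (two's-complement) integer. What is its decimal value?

-1199

pattern = 1101101010001 (MSB is 1 ⇒ negative)
Invert: 0010010101110, add 1 → 0010010101111 = 1199, so the value is -1199.
(Equivalently: 6993 - 2^13 = 6993 - 8192 = -1199.)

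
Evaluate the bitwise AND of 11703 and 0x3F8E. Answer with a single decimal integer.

11703 = 10110110110111
0x3F8E = 11111110001110
AND → 10110110000110 = 11654

11654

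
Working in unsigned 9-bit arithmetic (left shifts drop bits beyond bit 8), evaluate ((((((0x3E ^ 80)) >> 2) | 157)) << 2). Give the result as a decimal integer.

0x3E = 000111110
80 = 001010000
→ ^ → 001101110 = 110
→ >> 2 → 000011011 = 27
157 = 010011101
→ | → 010011111 = 159
→ << 2 (mod 2^9) → 001111100 = 124

124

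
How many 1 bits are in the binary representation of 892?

892 = 1101111100
Count the 1s: 1 + 1 + 1 + 1 + 1 + 1 + 1 = 7

7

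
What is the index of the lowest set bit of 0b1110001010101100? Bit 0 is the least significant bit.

0b1110001010101100 = 1110001010101100
Trailing zeros: 2, so the lowest set bit is bit 2 (value 4).

2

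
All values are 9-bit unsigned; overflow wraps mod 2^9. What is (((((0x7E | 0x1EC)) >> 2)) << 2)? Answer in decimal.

0x7E = 001111110
0x1EC = 111101100
→ | → 111111110 = 510
→ >> 2 → 001111111 = 127
→ << 2 (mod 2^9) → 111111100 = 508

508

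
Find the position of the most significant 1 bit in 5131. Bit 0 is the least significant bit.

5131 = 1010000001011
The topmost 1 is at position 12 (since 2^12 = 4096 ≤ 5131 < 8192).

12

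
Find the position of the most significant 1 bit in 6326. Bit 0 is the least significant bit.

12

6326 = 1100010110110
The topmost 1 is at position 12 (since 2^12 = 4096 ≤ 6326 < 8192).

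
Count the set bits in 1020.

1020 = 1111111100
Count the 1s: 1 + 1 + 1 + 1 + 1 + 1 + 1 + 1 = 8

8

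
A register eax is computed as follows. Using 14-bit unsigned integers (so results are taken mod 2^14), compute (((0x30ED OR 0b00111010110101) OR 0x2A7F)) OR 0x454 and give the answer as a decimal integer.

0x30ED = 11000011101101
0b00111010110101 = 00111010110101
→ OR → 11111011111101 = 16125
0x2A7F = 10101001111111
→ OR → 11111011111111 = 16127
0x454 = 00010001010100
→ OR → 11111011111111 = 16127

16127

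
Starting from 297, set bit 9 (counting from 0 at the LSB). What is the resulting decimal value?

x = 0100101001
bit 9 is currently 0; set it via x | (1 << 9) = x | 512
→ 1100101001 = 809

809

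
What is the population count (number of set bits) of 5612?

8

5612 = 1010111101100
Count the 1s: 1 + 1 + 1 + 1 + 1 + 1 + 1 + 1 = 8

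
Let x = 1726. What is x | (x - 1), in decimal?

x = 11010111110 = 1726
x - 1 = 11010111101
OR    = 11010111111 = 1727
(x | (x - 1) sets all bits below the lowest set bit.)

1727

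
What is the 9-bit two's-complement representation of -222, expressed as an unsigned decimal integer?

290

222 in 9 bits: 011011110
Invert: 100100001
Add 1:  100100010 = 290
(Check: 2^9 - 222 = 512 - 222 = 290.)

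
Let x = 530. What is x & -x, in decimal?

x = 1000010010 = 530
-x (two's complement) = …0111101110
AND   = 0000000010 = 2
(x & -x isolates the lowest set bit of x.)

2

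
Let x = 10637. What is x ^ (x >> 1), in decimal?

x = 10100110001101 = 10637
x>>1 = 01010011000110
XOR  = 11110101001011 = 15691
(x ^ (x >> 1) gives the standard binary-reflected Gray code of x.)

15691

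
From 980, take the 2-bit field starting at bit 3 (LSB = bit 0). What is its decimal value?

v = 1111010100
Shift right by 3: 1111010
Mask low 2 bits: 10 = 2

2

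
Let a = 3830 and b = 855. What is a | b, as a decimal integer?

4087

3830 = 111011110110
855 = 001101010111
 OR → 111111110111 = 4087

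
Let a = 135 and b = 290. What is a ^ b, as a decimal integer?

421

135 = 010000111
290 = 100100010
XOR → 110100101 = 421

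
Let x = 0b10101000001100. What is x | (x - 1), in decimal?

x = 10101000001100 = 10764
x - 1 = 10101000001011
OR    = 10101000001111 = 10767
(x | (x - 1) sets all bits below the lowest set bit.)

10767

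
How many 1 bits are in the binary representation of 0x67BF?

12

0x67BF = 110011110111111
Count the 1s: 1 + 1 + 1 + 1 + 1 + 1 + 1 + 1 + 1 + 1 + 1 + 1 = 12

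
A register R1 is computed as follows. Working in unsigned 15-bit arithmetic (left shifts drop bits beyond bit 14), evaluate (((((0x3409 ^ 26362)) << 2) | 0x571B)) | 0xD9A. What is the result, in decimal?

0x3409 = 011010000001001
26362 = 110011011111010
→ ^ → 101001011110011 = 21235
→ << 2 (mod 2^15) → 100101111001100 = 19404
0x571B = 101011100011011
→ | → 101111111011111 = 24543
0xD9A = 000110110011010
→ | → 101111111011111 = 24543

24543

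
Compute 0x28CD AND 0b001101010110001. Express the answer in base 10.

2177

0x28CD = 10100011001101
b = 01101010110001
AND → 00100010000001 = 2177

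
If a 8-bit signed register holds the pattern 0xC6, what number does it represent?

-58

pattern = 11000110 (MSB is 1 ⇒ negative)
Invert: 00111001, add 1 → 00111010 = 58, so the value is -58.
(Equivalently: 198 - 2^8 = 198 - 256 = -58.)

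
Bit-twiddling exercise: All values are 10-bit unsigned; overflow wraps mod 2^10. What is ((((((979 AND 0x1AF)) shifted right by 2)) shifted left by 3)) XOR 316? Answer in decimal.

979 = 1111010011
0x1AF = 0110101111
→ AND → 0110000011 = 387
→ shifted right by 2 → 0001100000 = 96
→ shifted left by 3 (mod 2^10) → 1100000000 = 768
316 = 0100111100
→ XOR → 1000111100 = 572

572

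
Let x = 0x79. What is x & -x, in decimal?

1

x = 1111001 = 121
-x (two's complement) = …0000111
AND   = 0000001 = 1
(x & -x isolates the lowest set bit of x.)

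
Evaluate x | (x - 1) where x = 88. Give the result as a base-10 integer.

95

x = 1011000 = 88
x - 1 = 1010111
OR    = 1011111 = 95
(x | (x - 1) sets all bits below the lowest set bit.)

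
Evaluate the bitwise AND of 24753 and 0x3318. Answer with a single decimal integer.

24753 = 110000010110001
0x3318 = 011001100011000
AND → 010000000010000 = 8208

8208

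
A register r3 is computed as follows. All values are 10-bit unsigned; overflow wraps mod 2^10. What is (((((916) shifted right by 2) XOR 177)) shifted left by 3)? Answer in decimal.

672

916 = 1110010100
→ shifted right by 2 → 0011100101 = 229
177 = 0010110001
→ XOR → 0001010100 = 84
→ shifted left by 3 (mod 2^10) → 1010100000 = 672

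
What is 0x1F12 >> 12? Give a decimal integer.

1

0x1F12 = 1111100010010
shift right by 12 → 0000000000001 = 1
(equivalently, floor(7954 / 4096))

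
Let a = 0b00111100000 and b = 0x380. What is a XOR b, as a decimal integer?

608

a = 0111100000
0x380 = 1110000000
XOR → 1001100000 = 608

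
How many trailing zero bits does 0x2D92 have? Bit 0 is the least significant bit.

1

0x2D92 = 10110110010010
Trailing zeros: 1, so the lowest set bit is bit 1 (value 2).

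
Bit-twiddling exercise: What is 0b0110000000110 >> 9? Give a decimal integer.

x = 110000000110
shift right by 9 → 000000000110 = 6
(equivalently, floor(3078 / 512))

6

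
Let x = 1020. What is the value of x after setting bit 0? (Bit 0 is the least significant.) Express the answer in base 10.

x = 1111111100
bit 0 is currently 0; set it via x | (1 << 0) = x | 1
→ 1111111101 = 1021

1021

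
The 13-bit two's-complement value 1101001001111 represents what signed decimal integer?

pattern = 1101001001111 (MSB is 1 ⇒ negative)
Invert: 0010110110000, add 1 → 0010110110001 = 1457, so the value is -1457.
(Equivalently: 6735 - 2^13 = 6735 - 8192 = -1457.)

-1457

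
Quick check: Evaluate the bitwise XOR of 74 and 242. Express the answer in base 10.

184

74 = 01001010
242 = 11110010
XOR → 10111000 = 184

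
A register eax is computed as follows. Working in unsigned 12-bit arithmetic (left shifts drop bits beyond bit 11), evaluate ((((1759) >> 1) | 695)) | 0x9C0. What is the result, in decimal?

1759 = 011011011111
→ >> 1 → 001101101111 = 879
695 = 001010110111
→ | → 001111111111 = 1023
0x9C0 = 100111000000
→ | → 101111111111 = 3071

3071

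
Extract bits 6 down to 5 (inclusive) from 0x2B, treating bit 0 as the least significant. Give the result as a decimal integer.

1

v = 0000101011
Shift right by 5: 00001
Mask low 2 bits: 01 = 1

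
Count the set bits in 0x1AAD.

0x1AAD = 1101010101101
Count the 1s: 1 + 1 + 1 + 1 + 1 + 1 + 1 + 1 = 8

8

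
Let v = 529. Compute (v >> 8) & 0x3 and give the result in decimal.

2

v = 01000010001
Shift right by 8: 010
Mask low 2 bits: 10 = 2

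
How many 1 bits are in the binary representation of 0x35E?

0x35E = 1101011110
Count the 1s: 1 + 1 + 1 + 1 + 1 + 1 + 1 = 7

7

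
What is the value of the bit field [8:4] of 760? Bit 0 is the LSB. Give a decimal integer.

v = 1011111000
Shift right by 4: 101111
Mask low 5 bits: 01111 = 15

15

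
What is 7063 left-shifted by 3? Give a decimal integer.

56504

7063 = 0001101110010111
shift left by 3 → 1101110010111000 = 56504
(equivalently, 7063 × 2^3 = 7063 × 8)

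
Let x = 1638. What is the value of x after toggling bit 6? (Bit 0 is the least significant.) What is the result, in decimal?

1574

x = 11001100110
bit 6 is currently 1; toggle it via x ^ (1 << 6) = x ^ 64
→ 11000100110 = 1574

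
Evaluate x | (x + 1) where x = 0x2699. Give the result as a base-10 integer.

x = 10011010011001 = 9881
x + 1 = 10011010011010
OR    = 10011010011011 = 9883
(x | (x + 1) sets the lowest cleared bit.)

9883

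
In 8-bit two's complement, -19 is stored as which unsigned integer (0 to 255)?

19 in 8 bits: 00010011
Invert: 11101100
Add 1:  11101101 = 237
(Check: 2^8 - 19 = 256 - 19 = 237.)

237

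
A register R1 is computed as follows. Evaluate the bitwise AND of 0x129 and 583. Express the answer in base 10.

0x129 = 0100101001
583 = 1001000111
AND → 0000000001 = 1

1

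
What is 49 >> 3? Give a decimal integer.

6

49 = 110001
shift right by 3 → 000110 = 6
(equivalently, floor(49 / 8))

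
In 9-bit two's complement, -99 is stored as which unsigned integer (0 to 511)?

413

99 in 9 bits: 001100011
Invert: 110011100
Add 1:  110011101 = 413
(Check: 2^9 - 99 = 512 - 99 = 413.)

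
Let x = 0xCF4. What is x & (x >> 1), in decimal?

1136

x = 110011110100 = 3316
x>>1 = 011001111010
AND  = 010001110000 = 1136
(x & (x >> 1) has a 1 wherever x has two consecutive 1 bits.)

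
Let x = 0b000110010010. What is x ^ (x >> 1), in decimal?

x = 110010010 = 402
x>>1 = 011001001
XOR  = 101011011 = 347
(x ^ (x >> 1) gives the standard binary-reflected Gray code of x.)

347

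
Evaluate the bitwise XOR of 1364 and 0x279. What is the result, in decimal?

1364 = 10101010100
0x279 = 01001111001
XOR → 11100101101 = 1837

1837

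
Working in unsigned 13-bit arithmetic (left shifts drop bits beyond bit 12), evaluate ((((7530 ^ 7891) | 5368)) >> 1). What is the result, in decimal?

7530 = 1110101101010
7891 = 1111011010011
→ ^ → 0001110111001 = 953
5368 = 1010011111000
→ | → 1011111111001 = 6137
→ >> 1 → 0101111111100 = 3068

3068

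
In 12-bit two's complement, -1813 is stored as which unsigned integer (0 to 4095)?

2283

1813 in 12 bits: 011100010101
Invert: 100011101010
Add 1:  100011101011 = 2283
(Check: 2^12 - 1813 = 4096 - 1813 = 2283.)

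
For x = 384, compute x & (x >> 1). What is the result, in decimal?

128

x = 110000000 = 384
x>>1 = 011000000
AND  = 010000000 = 128
(x & (x >> 1) has a 1 wherever x has two consecutive 1 bits.)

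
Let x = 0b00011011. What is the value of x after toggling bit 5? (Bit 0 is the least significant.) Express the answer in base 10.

59

x = 00011011
bit 5 is currently 0; toggle it via x ^ (1 << 5) = x ^ 32
→ 00111011 = 59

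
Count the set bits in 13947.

13947 = 11011001111011
Count the 1s: 1 + 1 + 1 + 1 + 1 + 1 + 1 + 1 + 1 + 1 = 10

10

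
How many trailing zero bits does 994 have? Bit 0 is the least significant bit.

1

994 = 1111100010
Trailing zeros: 1, so the lowest set bit is bit 1 (value 2).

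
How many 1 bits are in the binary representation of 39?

39 = 100111
Count the 1s: 1 + 1 + 1 + 1 = 4

4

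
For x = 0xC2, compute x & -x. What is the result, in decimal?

x = 11000010 = 194
-x (two's complement) = …00111110
AND   = 00000010 = 2
(x & -x isolates the lowest set bit of x.)

2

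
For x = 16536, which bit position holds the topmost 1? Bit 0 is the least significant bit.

16536 = 100000010011000
The topmost 1 is at position 14 (since 2^14 = 16384 ≤ 16536 < 32768).

14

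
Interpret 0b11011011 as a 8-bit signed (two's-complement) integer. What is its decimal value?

-37

pattern = 11011011 (MSB is 1 ⇒ negative)
Invert: 00100100, add 1 → 00100101 = 37, so the value is -37.
(Equivalently: 219 - 2^8 = 219 - 256 = -37.)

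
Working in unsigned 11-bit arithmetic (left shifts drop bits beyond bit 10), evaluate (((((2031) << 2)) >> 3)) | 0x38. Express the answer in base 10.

255

2031 = 11111101111
→ << 2 (mod 2^11) → 11110111100 = 1980
→ >> 3 → 00011110111 = 247
0x38 = 00000111000
→ | → 00011111111 = 255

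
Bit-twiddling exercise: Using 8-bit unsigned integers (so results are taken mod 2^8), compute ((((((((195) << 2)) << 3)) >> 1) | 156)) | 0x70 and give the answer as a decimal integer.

195 = 11000011
→ << 2 (mod 2^8) → 00001100 = 12
→ << 3 (mod 2^8) → 01100000 = 96
→ >> 1 → 00110000 = 48
156 = 10011100
→ | → 10111100 = 188
0x70 = 01110000
→ | → 11111100 = 252

252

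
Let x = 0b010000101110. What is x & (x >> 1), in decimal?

6

x = 10000101110 = 1070
x>>1 = 01000010111
AND  = 00000000110 = 6
(x & (x >> 1) has a 1 wherever x has two consecutive 1 bits.)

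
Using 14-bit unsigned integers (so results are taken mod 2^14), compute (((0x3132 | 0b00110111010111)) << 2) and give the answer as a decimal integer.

0x3132 = 11000100110010
0b00110111010111 = 00110111010111
→ | → 11110111110111 = 15863
→ << 2 (mod 2^14) → 11011111011100 = 14300

14300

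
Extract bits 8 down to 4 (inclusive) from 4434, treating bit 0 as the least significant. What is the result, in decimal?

21

v = 1000101010010
Shift right by 4: 100010101
Mask low 5 bits: 10101 = 21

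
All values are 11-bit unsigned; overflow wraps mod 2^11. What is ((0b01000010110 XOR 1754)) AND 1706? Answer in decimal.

1160

0b01000010110 = 01000010110
1754 = 11011011010
→ XOR → 10011001100 = 1228
1706 = 11010101010
→ AND → 10010001000 = 1160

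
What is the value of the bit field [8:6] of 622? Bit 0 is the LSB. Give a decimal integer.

1

v = 1001101110
Shift right by 6: 1001
Mask low 3 bits: 001 = 1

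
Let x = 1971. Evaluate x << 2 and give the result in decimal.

1971 = 0011110110011
shift left by 2 → 1111011001100 = 7884
(equivalently, 1971 × 2^2 = 1971 × 4)

7884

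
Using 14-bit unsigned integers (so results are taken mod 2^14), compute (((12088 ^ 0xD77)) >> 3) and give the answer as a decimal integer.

1097

12088 = 10111100111000
0xD77 = 00110101110111
→ ^ → 10001001001111 = 8783
→ >> 3 → 00010001001001 = 1097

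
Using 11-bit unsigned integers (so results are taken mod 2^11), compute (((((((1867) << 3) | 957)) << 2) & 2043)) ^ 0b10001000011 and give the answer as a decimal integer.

947

1867 = 11101001011
→ << 3 (mod 2^11) → 01001011000 = 600
957 = 01110111101
→ | → 01111111101 = 1021
→ << 2 (mod 2^11) → 11111110100 = 2036
2043 = 11111111011
→ & → 11111110000 = 2032
0b10001000011 = 10001000011
→ ^ → 01110110011 = 947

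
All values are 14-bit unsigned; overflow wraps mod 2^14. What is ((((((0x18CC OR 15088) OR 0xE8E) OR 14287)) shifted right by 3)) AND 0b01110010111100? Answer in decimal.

1212

0x18CC = 01100011001100
15088 = 11101011110000
→ OR → 11101011111100 = 15100
0xE8E = 00111010001110
→ OR → 11111011111110 = 16126
14287 = 11011111001111
→ OR → 11111111111111 = 16383
→ shifted right by 3 → 00011111111111 = 2047
0b01110010111100 = 01110010111100
→ AND → 00010010111100 = 1212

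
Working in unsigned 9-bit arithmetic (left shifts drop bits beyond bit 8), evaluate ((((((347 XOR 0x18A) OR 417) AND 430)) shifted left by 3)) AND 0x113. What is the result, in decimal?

256

347 = 101011011
0x18A = 110001010
→ XOR → 011010001 = 209
417 = 110100001
→ OR → 111110001 = 497
430 = 110101110
→ AND → 110100000 = 416
→ shifted left by 3 (mod 2^9) → 100000000 = 256
0x113 = 100010011
→ AND → 100000000 = 256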